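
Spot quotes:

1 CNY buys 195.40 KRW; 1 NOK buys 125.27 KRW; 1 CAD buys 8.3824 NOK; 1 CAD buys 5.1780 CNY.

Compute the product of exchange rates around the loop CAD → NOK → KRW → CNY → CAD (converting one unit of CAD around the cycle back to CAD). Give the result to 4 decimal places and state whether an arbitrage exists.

1.0378 (arbitrage exists)

Around CAD → NOK → KRW → CNY → CAD: 1 × 8.3824 × 125.27 ÷ 195.40 ÷ 5.1780 = 1.037836
Product > 1; profitable direction is CAD → NOK → KRW → CNY → CAD.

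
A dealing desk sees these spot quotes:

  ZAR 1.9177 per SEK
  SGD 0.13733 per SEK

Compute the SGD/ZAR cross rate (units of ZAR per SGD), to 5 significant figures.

1 SGD ÷ 0.13733 = 7.28173 SEK
7.28173 SEK × 1.9177 = 13.9642 ZAR

SGD/ZAR = 13.964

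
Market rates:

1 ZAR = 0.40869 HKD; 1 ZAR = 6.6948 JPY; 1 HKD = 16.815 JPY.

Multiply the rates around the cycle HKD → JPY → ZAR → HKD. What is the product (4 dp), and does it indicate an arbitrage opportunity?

1.0265 (arbitrage exists)

Around HKD → JPY → ZAR → HKD: 1 × 16.815 ÷ 6.6948 × 0.40869 = 1.026487
Product > 1; profitable direction is HKD → JPY → ZAR → HKD.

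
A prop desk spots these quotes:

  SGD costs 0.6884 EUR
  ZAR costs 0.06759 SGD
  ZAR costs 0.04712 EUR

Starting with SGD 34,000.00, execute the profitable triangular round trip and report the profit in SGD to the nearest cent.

Profit: SGD 431.89

Profitable loop is SGD → ZAR → EUR → SGD:
SGD 34,000.00 ÷ 0.06759 = ZAR 503,032.99
ZAR 503,032.99 × 0.04712 = EUR 23,702.91
EUR 23,702.91 ÷ 0.6884 = SGD 34,431.89
Profit = SGD 34,431.89 − SGD 34,000.00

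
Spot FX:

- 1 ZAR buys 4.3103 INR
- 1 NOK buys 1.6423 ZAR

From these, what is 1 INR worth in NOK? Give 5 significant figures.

1 INR ÷ 4.3103 = 0.232002 ZAR
0.232002 ZAR ÷ 1.6423 = 0.141267 NOK

INR/NOK = 0.14127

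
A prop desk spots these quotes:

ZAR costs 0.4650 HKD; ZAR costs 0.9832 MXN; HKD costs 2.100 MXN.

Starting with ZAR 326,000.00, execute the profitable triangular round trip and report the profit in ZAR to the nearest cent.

Profitable loop is ZAR → MXN → HKD → ZAR:
ZAR 326,000.00 × 0.9832 = MXN 320,523.20
MXN 320,523.20 ÷ 2.100 = HKD 152,630.10
HKD 152,630.10 ÷ 0.4650 = ZAR 328,236.76
Profit = ZAR 328,236.76 − ZAR 326,000.00

Profit: ZAR 2,236.76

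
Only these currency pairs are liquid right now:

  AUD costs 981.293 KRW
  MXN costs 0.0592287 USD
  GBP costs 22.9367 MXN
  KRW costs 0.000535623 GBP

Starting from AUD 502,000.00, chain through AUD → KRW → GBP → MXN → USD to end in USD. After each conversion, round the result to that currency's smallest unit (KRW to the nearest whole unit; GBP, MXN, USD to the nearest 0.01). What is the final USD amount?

USD 358,446.86

AUD 502,000.00 × 981.293 = KRW 492,609,086
KRW 492,609,086 × 0.000535623 = GBP 263,852.76
GBP 263,852.76 × 22.9367 = MXN 6,051,911.60
MXN 6,051,911.60 × 0.0592287 = USD 358,446.86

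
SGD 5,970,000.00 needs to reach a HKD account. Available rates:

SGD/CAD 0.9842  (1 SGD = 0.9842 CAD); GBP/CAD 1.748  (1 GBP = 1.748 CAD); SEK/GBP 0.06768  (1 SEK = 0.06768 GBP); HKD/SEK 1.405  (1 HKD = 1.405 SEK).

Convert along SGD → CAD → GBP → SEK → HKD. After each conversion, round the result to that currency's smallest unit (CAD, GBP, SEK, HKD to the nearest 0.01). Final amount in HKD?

HKD 35,349,200.02

SGD 5,970,000.00 × 0.9842 = CAD 5,875,674.00
CAD 5,875,674.00 ÷ 1.748 = GBP 3,361,369.57
GBP 3,361,369.57 ÷ 0.06768 = SEK 49,665,626.03
SEK 49,665,626.03 ÷ 1.405 = HKD 35,349,200.02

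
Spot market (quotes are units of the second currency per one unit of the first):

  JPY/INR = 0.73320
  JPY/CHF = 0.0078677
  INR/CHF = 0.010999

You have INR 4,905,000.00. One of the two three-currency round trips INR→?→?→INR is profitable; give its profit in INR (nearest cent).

Profit: INR 122,671.32

Profitable loop is INR → CHF → JPY → INR:
INR 4,905,000.00 × 0.010999 = CHF 53,950.10
CHF 53,950.10 ÷ 0.0078677 = JPY 6,857,162
JPY 6,857,162 × 0.73320 = INR 5,027,671.32
Profit = INR 5,027,671.32 − INR 4,905,000.00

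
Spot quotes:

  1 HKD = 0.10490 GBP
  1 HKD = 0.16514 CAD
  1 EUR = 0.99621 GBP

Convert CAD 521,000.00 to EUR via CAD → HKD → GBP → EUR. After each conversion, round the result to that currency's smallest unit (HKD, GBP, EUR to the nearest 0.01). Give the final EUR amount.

EUR 332,207.96

CAD 521,000.00 ÷ 0.16514 = HKD 3,154,898.87
HKD 3,154,898.87 × 0.10490 = GBP 330,948.89
GBP 330,948.89 ÷ 0.99621 = EUR 332,207.96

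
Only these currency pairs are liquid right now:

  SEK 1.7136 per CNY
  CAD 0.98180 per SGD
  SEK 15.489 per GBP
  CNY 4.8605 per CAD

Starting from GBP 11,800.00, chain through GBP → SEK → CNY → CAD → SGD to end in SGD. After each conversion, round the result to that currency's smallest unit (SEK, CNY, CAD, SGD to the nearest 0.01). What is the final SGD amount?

SGD 22,350.74

GBP 11,800.00 × 15.489 = SEK 182,770.20
SEK 182,770.20 ÷ 1.7136 = CNY 106,658.61
CNY 106,658.61 ÷ 4.8605 = CAD 21,943.96
CAD 21,943.96 ÷ 0.98180 = SGD 22,350.74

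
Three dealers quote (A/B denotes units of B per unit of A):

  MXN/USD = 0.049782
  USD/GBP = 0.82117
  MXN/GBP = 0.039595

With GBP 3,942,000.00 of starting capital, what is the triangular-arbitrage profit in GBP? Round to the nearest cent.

Profitable loop is GBP → MXN → USD → GBP:
GBP 3,942,000.00 ÷ 0.039595 = MXN 99,558,025.00
MXN 99,558,025.00 × 0.049782 = USD 4,956,197.60
USD 4,956,197.60 × 0.82117 = GBP 4,069,880.78
Profit = GBP 4,069,880.78 − GBP 3,942,000.00

Profit: GBP 127,880.78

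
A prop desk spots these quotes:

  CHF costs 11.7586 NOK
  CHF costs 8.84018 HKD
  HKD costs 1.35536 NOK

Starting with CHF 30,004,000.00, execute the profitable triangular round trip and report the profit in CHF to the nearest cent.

Profitable loop is CHF → HKD → NOK → CHF:
CHF 30,004,000.00 × 8.84018 = HKD 265,240,760.72
HKD 265,240,760.72 × 1.35536 = NOK 359,496,717.45
NOK 359,496,717.45 ÷ 11.7586 = CHF 30,573,088.42
Profit = CHF 30,573,088.42 − CHF 30,004,000.00

Profit: CHF 569,088.42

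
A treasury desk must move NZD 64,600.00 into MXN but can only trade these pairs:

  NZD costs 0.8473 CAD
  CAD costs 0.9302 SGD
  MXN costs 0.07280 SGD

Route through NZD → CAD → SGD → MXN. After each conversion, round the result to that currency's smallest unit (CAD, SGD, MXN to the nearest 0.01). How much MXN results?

NZD 64,600.00 × 0.8473 = CAD 54,735.58
CAD 54,735.58 × 0.9302 = SGD 50,915.04
SGD 50,915.04 ÷ 0.07280 = MXN 699,382.42

MXN 699,382.42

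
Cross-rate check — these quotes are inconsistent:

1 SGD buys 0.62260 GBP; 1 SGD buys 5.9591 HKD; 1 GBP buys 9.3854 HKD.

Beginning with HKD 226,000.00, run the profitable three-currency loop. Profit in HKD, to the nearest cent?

Profit: HKD 4,476.80

Profitable loop is HKD → GBP → SGD → HKD:
HKD 226,000.00 ÷ 9.3854 = GBP 24,079.95
GBP 24,079.95 ÷ 0.62260 = SGD 38,676.44
SGD 38,676.44 × 5.9591 = HKD 230,476.80
Profit = HKD 230,476.80 − HKD 226,000.00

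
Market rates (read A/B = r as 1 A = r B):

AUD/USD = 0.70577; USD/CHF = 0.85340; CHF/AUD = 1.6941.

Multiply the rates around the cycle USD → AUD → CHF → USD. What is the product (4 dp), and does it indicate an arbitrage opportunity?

Around USD → AUD → CHF → USD: 1 ÷ 0.70577 ÷ 1.6941 ÷ 0.85340 = 0.980043
Product < 1; profitable direction is USD → CHF → AUD → USD.

0.9800 (arbitrage exists)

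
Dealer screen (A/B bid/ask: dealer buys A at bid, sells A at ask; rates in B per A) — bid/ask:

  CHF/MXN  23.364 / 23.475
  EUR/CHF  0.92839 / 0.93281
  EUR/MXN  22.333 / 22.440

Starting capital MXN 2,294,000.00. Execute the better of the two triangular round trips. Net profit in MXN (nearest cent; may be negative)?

Net profit: MXN 45,600.39

Best loop MXN → CHF → EUR → MXN:
MXN 2,294,000.00 ÷ 23.475 (buy CHF at ask) = CHF 97,720.98
CHF 97,720.98 ÷ 0.93281 (buy EUR at ask) = EUR 104,759.79
EUR 104,759.79 × 22.333 (sell EUR at bid) = MXN 2,339,600.39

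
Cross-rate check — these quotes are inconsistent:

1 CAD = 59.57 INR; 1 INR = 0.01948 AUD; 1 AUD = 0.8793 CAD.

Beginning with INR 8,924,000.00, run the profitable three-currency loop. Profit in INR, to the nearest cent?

Profitable loop is INR → AUD → CAD → INR:
INR 8,924,000.00 × 0.01948 = AUD 173,839.52
AUD 173,839.52 × 0.8793 = CAD 152,857.09
CAD 152,857.09 × 59.57 = INR 9,105,696.85
Profit = INR 9,105,696.85 − INR 8,924,000.00

Profit: INR 181,696.85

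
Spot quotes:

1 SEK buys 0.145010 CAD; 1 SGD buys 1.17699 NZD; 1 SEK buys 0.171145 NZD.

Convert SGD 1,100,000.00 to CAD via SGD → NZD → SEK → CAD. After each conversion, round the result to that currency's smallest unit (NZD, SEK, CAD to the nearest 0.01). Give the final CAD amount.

SGD 1,100,000.00 × 1.17699 = NZD 1,294,689.00
NZD 1,294,689.00 ÷ 0.171145 = SEK 7,564,866.05
SEK 7,564,866.05 × 0.145010 = CAD 1,096,981.23

CAD 1,096,981.23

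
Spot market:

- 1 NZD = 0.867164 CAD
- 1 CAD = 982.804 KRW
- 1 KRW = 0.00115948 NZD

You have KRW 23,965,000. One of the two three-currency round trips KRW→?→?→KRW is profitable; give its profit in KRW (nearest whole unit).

Profit: KRW 286,914

Profitable loop is KRW → CAD → NZD → KRW:
KRW 23,965,000 ÷ 982.804 = CAD 24,384.31
CAD 24,384.31 ÷ 0.867164 = NZD 28,119.61
NZD 28,119.61 ÷ 0.00115948 = KRW 24,251,914
Profit = KRW 24,251,914 − KRW 23,965,000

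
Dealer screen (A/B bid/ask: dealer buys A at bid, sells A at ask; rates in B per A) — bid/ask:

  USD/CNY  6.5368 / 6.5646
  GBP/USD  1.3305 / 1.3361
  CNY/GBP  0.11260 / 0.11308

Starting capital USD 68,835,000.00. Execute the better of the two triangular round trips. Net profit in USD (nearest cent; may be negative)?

Net profit: USD 567,686.93

Best loop USD → GBP → CNY → USD:
USD 68,835,000.00 ÷ 1.3361 (buy GBP at ask) = GBP 51,519,347.35
GBP 51,519,347.35 ÷ 0.11308 (buy CNY at ask) = CNY 455,600,878.62
CNY 455,600,878.62 ÷ 6.5646 (buy USD at ask) = USD 69,402,686.93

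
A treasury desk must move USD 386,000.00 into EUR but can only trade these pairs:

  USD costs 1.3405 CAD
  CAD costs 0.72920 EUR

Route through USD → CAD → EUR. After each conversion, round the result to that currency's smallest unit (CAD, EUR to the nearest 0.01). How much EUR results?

USD 386,000.00 × 1.3405 = CAD 517,433.00
CAD 517,433.00 × 0.72920 = EUR 377,312.14

EUR 377,312.14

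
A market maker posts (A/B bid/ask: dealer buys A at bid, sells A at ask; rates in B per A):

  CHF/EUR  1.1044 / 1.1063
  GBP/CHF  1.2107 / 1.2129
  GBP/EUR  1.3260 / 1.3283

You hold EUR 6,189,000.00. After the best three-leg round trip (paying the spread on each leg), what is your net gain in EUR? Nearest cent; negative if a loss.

Best loop EUR → GBP → CHF → EUR:
EUR 6,189,000.00 ÷ 1.3283 (buy GBP at ask) = GBP 4,659,339.00
GBP 4,659,339.00 × 1.2107 (sell GBP at bid) = CHF 5,641,061.73
CHF 5,641,061.73 × 1.1044 (sell CHF at bid) = EUR 6,229,988.58

Net profit: EUR 40,988.58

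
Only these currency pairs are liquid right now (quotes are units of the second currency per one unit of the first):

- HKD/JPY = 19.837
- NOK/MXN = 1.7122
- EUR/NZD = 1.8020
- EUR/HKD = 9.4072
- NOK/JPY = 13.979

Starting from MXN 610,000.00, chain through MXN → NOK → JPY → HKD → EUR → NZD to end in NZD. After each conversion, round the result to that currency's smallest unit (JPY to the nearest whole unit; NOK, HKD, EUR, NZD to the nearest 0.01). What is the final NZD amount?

MXN 610,000.00 ÷ 1.7122 = NOK 356,266.79
NOK 356,266.79 × 13.979 = JPY 4,980,253
JPY 4,980,253 ÷ 19.837 = HKD 251,058.78
HKD 251,058.78 ÷ 9.4072 = EUR 26,687.94
EUR 26,687.94 × 1.8020 = NZD 48,091.67

NZD 48,091.67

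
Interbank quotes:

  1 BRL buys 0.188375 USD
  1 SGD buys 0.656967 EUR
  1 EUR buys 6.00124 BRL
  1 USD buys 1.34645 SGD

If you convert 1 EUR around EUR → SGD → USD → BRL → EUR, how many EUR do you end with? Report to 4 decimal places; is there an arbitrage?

Around EUR → SGD → USD → BRL → EUR: 1 ÷ 0.656967 ÷ 1.34645 ÷ 0.188375 ÷ 6.00124 = 1.000004
Product ≈ 1 (deviation 0.000%, within rounding noise).

1.0000 (no arbitrage)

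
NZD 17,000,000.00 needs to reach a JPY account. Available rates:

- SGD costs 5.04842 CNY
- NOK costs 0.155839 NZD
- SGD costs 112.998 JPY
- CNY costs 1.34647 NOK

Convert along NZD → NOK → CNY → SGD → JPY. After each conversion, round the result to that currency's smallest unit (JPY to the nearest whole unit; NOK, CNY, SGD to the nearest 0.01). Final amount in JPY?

JPY 1,813,390,621

NZD 17,000,000.00 ÷ 0.155839 = NOK 109,086,942.29
NOK 109,086,942.29 ÷ 1.34647 = CNY 81,016,986.85
CNY 81,016,986.85 ÷ 5.04842 = SGD 16,047,988.65
SGD 16,047,988.65 × 112.998 = JPY 1,813,390,621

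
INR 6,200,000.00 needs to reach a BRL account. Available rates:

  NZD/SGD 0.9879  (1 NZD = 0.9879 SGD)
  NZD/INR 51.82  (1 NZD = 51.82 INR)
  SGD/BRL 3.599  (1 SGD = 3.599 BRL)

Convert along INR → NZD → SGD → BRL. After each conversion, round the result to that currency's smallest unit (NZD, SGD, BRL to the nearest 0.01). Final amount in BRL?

BRL 425,391.79

INR 6,200,000.00 ÷ 51.82 = NZD 119,644.92
NZD 119,644.92 × 0.9879 = SGD 118,197.22
SGD 118,197.22 × 3.599 = BRL 425,391.79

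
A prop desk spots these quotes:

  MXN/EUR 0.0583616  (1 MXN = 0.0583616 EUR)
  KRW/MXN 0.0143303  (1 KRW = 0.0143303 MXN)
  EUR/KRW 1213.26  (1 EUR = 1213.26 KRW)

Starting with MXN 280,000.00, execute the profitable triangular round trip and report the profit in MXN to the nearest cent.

Profit: MXN 4,115.14

Profitable loop is MXN → EUR → KRW → MXN:
MXN 280,000.00 × 0.0583616 = EUR 16,341.25
EUR 16,341.25 × 1213.26 = KRW 19,826,183
KRW 19,826,183 × 0.0143303 = MXN 284,115.14
Profit = MXN 284,115.14 − MXN 280,000.00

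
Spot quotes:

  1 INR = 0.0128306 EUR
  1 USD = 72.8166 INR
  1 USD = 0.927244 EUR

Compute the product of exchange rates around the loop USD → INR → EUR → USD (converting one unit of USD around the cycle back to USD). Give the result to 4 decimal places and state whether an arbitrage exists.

1.0076 (arbitrage exists)

Around USD → INR → EUR → USD: 1 × 72.8166 × 0.0128306 ÷ 0.927244 = 1.007589
Product > 1; profitable direction is USD → INR → EUR → USD.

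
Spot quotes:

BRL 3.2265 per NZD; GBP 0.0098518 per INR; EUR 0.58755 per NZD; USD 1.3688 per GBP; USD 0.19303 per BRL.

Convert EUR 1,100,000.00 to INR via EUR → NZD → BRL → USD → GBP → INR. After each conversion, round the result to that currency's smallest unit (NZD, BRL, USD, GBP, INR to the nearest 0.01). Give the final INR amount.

EUR 1,100,000.00 ÷ 0.58755 = NZD 1,872,181.09
NZD 1,872,181.09 × 3.2265 = BRL 6,040,592.29
BRL 6,040,592.29 × 0.19303 = USD 1,166,015.53
USD 1,166,015.53 ÷ 1.3688 = GBP 851,852.37
GBP 851,852.37 ÷ 0.0098518 = INR 86,466,673.10

INR 86,466,673.10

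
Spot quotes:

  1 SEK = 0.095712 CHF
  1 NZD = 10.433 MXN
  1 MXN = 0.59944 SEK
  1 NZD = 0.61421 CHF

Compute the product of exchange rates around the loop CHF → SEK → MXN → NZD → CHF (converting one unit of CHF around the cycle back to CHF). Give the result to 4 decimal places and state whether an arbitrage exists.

Around CHF → SEK → MXN → NZD → CHF: 1 ÷ 0.095712 ÷ 0.59944 ÷ 10.433 × 0.61421 = 1.026114
Product > 1; profitable direction is CHF → SEK → MXN → NZD → CHF.

1.0261 (arbitrage exists)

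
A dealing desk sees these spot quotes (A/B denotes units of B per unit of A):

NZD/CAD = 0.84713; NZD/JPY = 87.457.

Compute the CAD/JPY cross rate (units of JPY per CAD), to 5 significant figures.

CAD/JPY = 103.24

1 CAD ÷ 0.84713 = 1.18046 NZD
1.18046 NZD × 87.457 = 103.239 JPY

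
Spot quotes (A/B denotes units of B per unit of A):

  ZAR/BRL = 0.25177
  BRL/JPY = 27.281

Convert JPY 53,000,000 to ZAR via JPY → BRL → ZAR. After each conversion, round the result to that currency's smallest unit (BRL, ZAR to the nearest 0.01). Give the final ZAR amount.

JPY 53,000,000 ÷ 27.281 = BRL 1,942,744.03
BRL 1,942,744.03 ÷ 0.25177 = ZAR 7,716,344.40

ZAR 7,716,344.40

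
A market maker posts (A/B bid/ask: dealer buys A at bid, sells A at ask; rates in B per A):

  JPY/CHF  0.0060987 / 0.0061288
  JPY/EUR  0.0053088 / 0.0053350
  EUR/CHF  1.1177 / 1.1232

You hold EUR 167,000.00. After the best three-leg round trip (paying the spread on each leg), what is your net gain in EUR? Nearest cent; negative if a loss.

Best loop EUR → JPY → CHF → EUR:
EUR 167,000.00 ÷ 0.0053350 (buy JPY at ask) = JPY 31,302,718
JPY 31,302,718 × 0.0060987 (sell JPY at bid) = CHF 190,905.89
CHF 190,905.89 ÷ 1.1232 (buy EUR at ask) = EUR 169,966.07

Net profit: EUR 2,966.07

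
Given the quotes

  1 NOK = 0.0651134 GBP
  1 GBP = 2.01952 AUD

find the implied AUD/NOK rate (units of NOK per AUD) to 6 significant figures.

1 AUD ÷ 2.01952 = 0.495167 GBP
0.495167 GBP ÷ 0.0651134 = 7.60469 NOK

AUD/NOK = 7.60469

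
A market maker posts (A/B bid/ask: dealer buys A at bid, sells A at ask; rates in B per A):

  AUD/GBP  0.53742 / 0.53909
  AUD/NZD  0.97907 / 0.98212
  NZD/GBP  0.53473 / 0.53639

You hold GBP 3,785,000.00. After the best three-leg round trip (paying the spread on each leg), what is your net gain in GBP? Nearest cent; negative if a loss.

Net profit: GBP 76,308.32

Best loop GBP → NZD → AUD → GBP:
GBP 3,785,000.00 ÷ 0.53639 (buy NZD at ask) = NZD 7,056,432.82
NZD 7,056,432.82 ÷ 0.98212 (buy AUD at ask) = AUD 7,184,898.81
AUD 7,184,898.81 × 0.53742 (sell AUD at bid) = GBP 3,861,308.32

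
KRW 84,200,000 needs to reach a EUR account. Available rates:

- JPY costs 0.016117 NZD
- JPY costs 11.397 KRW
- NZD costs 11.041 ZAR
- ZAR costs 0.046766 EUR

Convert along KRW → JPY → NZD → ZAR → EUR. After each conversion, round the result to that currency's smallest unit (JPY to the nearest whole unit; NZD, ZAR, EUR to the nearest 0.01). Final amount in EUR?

EUR 61,481.49

KRW 84,200,000 ÷ 11.397 = JPY 7,387,909
JPY 7,387,909 × 0.016117 = NZD 119,070.93
NZD 119,070.93 × 11.041 = ZAR 1,314,662.14
ZAR 1,314,662.14 × 0.046766 = EUR 61,481.49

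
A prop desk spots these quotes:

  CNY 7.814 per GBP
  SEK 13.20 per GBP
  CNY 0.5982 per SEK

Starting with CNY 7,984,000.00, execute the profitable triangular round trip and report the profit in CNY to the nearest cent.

Profitable loop is CNY → GBP → SEK → CNY:
CNY 7,984,000.00 ÷ 7.814 = GBP 1,021,755.82
GBP 1,021,755.82 × 13.20 = SEK 13,487,176.86
SEK 13,487,176.86 × 0.5982 = CNY 8,068,029.20
Profit = CNY 8,068,029.20 − CNY 7,984,000.00

Profit: CNY 84,029.20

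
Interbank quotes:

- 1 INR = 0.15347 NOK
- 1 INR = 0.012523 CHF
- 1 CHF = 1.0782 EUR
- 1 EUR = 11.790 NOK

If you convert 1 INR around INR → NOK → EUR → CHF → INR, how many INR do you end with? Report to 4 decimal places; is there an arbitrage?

Around INR → NOK → EUR → CHF → INR: 1 × 0.15347 ÷ 11.790 ÷ 1.0782 ÷ 0.012523 = 0.964055
Product < 1; profitable direction is INR → CHF → EUR → NOK → INR.

0.9641 (arbitrage exists)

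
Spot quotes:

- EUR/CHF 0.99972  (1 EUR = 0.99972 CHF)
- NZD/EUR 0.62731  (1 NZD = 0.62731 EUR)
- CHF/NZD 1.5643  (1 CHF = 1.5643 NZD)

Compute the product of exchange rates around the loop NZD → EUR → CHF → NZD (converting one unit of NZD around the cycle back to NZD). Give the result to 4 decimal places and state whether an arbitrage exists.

0.9810 (arbitrage exists)

Around NZD → EUR → CHF → NZD: 1 × 0.62731 × 0.99972 × 1.5643 = 0.981026
Product < 1; profitable direction is NZD → CHF → EUR → NZD.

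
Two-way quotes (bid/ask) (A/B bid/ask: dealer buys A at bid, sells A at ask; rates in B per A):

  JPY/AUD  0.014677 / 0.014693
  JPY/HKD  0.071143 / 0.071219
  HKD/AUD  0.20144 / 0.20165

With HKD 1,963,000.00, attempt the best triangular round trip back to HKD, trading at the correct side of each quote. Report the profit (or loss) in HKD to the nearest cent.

Best loop HKD → JPY → AUD → HKD:
HKD 1,963,000.00 ÷ 0.071219 (buy JPY at ask) = JPY 27,562,869
JPY 27,562,869 × 0.014677 (sell JPY at bid) = AUD 404,540.24
AUD 404,540.24 ÷ 0.20165 (buy HKD at ask) = HKD 2,006,150.43

Net profit: HKD 43,150.43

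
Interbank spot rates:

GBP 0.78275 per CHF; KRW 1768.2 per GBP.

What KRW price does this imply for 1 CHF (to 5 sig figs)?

CHF/KRW = 1384.1

1 CHF × 0.78275 = 0.78275 GBP
0.78275 GBP × 1768.2 = 1384.06 KRW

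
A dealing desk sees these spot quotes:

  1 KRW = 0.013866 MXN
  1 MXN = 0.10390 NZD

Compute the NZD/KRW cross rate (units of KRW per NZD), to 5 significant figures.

1 NZD ÷ 0.10390 = 9.62464 MXN
9.62464 MXN ÷ 0.013866 = 694.118 KRW

NZD/KRW = 694.12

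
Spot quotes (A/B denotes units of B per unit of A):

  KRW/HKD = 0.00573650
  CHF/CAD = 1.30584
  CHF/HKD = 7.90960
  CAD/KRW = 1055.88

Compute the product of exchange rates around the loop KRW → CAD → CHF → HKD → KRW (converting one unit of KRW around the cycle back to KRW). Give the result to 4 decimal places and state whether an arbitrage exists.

Around KRW → CAD → CHF → HKD → KRW: 1 ÷ 1055.88 ÷ 1.30584 × 7.90960 ÷ 0.00573650 = 1.000007
Product ≈ 1 (deviation 0.001%, within rounding noise).

1.0000 (no arbitrage)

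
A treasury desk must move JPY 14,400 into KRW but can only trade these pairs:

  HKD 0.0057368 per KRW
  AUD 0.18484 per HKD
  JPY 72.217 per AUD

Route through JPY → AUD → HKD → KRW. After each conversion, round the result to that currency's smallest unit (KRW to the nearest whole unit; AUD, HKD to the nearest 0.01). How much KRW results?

JPY 14,400 ÷ 72.217 = AUD 199.40
AUD 199.40 ÷ 0.18484 = HKD 1,078.77
HKD 1,078.77 ÷ 0.0057368 = KRW 188,044

KRW 188,044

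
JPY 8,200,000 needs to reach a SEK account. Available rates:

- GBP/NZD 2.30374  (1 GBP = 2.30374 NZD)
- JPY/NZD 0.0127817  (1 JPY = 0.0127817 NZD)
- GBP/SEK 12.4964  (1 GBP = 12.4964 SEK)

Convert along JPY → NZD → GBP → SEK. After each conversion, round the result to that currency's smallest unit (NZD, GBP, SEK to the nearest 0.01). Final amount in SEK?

SEK 568,530.72

JPY 8,200,000 × 0.0127817 = NZD 104,809.94
NZD 104,809.94 ÷ 2.30374 = GBP 45,495.56
GBP 45,495.56 × 12.4964 = SEK 568,530.72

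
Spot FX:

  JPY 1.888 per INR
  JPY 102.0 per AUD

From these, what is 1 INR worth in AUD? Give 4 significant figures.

INR/AUD = 0.01851

1 INR × 1.888 = 1.888 JPY
1.888 JPY ÷ 102.0 = 0.0185098 AUD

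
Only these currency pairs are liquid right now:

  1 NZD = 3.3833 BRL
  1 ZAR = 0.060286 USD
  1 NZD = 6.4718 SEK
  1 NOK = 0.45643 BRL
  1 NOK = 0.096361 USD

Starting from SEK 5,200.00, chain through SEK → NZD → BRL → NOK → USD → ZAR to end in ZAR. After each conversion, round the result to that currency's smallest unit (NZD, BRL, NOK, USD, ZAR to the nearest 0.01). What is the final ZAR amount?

SEK 5,200.00 ÷ 6.4718 = NZD 803.49
NZD 803.49 × 3.3833 = BRL 2,718.45
BRL 2,718.45 ÷ 0.45643 = NOK 5,955.90
NOK 5,955.90 × 0.096361 = USD 573.92
USD 573.92 ÷ 0.060286 = ZAR 9,519.95

ZAR 9,519.95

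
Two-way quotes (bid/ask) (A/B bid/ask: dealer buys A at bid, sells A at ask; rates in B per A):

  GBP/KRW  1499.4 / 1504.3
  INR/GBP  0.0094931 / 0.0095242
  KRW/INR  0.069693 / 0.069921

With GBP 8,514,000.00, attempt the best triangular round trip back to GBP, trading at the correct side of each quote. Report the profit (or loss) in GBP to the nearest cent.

Best loop GBP → INR → KRW → GBP:
GBP 8,514,000.00 ÷ 0.0095242 (buy INR at ask) = INR 893,933,348.73
INR 893,933,348.73 ÷ 0.069921 (buy KRW at ask) = KRW 12,784,905,089
KRW 12,784,905,089 ÷ 1504.3 (buy GBP at ask) = GBP 8,498,906.53

Net result: GBP -15,093.47 (no profitable arbitrage after spreads)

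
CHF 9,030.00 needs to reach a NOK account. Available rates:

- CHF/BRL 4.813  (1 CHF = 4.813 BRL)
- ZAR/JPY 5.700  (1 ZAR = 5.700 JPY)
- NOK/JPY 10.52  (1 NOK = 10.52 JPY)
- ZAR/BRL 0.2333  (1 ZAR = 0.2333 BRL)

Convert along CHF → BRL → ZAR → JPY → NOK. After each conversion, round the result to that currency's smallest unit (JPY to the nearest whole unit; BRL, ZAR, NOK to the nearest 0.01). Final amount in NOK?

CHF 9,030.00 × 4.813 = BRL 43,461.39
BRL 43,461.39 ÷ 0.2333 = ZAR 186,289.71
ZAR 186,289.71 × 5.700 = JPY 1,061,851
JPY 1,061,851 ÷ 10.52 = NOK 100,936.41

NOK 100,936.41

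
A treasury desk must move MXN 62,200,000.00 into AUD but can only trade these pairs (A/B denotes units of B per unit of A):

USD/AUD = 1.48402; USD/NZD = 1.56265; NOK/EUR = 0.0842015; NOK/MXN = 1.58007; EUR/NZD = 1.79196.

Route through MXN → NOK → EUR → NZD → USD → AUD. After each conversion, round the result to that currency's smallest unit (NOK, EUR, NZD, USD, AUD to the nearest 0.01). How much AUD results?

AUD 5,640,793.93

MXN 62,200,000.00 ÷ 1.58007 = NOK 39,365,344.57
NOK 39,365,344.57 × 0.0842015 = EUR 3,314,621.06
EUR 3,314,621.06 × 1.79196 = NZD 5,939,668.35
NZD 5,939,668.35 ÷ 1.56265 = USD 3,801,022.85
USD 3,801,022.85 × 1.48402 = AUD 5,640,793.93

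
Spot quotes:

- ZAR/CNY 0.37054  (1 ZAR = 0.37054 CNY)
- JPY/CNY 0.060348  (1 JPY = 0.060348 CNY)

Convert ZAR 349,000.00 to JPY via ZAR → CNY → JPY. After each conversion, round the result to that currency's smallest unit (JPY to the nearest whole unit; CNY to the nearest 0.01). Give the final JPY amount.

JPY 2,142,879

ZAR 349,000.00 × 0.37054 = CNY 129,318.46
CNY 129,318.46 ÷ 0.060348 = JPY 2,142,879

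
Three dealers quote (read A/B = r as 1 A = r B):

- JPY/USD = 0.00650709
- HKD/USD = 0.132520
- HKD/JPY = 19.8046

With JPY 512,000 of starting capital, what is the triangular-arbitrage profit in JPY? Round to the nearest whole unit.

Profit: JPY 14,500

Profitable loop is JPY → HKD → USD → JPY:
JPY 512,000 ÷ 19.8046 = HKD 25,852.58
HKD 25,852.58 × 0.132520 = USD 3,425.98
USD 3,425.98 ÷ 0.00650709 = JPY 526,500
Profit = JPY 526,500 − JPY 512,000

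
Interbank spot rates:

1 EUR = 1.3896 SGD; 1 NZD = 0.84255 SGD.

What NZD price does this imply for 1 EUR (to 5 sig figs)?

1 EUR × 1.3896 = 1.3896 SGD
1.3896 SGD ÷ 0.84255 = 1.64928 NZD

EUR/NZD = 1.6493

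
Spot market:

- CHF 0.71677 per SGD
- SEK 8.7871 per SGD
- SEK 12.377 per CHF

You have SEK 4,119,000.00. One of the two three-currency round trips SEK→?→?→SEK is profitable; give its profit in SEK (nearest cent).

Profitable loop is SEK → SGD → CHF → SEK:
SEK 4,119,000.00 ÷ 8.7871 = SGD 468,755.33
SGD 468,755.33 × 0.71677 = CHF 335,989.76
CHF 335,989.76 × 12.377 = SEK 4,158,545.27
Profit = SEK 4,158,545.27 − SEK 4,119,000.00

Profit: SEK 39,545.27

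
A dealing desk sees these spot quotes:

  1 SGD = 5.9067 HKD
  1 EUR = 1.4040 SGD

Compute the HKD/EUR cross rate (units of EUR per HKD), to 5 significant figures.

HKD/EUR = 0.12058

1 HKD ÷ 5.9067 = 0.169299 SGD
0.169299 SGD ÷ 1.4040 = 0.120584 EUR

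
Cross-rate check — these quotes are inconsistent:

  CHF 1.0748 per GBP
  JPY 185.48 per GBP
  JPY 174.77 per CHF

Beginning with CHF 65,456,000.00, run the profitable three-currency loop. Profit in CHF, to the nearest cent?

Profit: CHF 833,832.08

Profitable loop is CHF → JPY → GBP → CHF:
CHF 65,456,000.00 × 174.77 = JPY 11,439,745,120
JPY 11,439,745,120 ÷ 185.48 = GBP 61,676,434.76
GBP 61,676,434.76 × 1.0748 = CHF 66,289,832.08
Profit = CHF 66,289,832.08 − CHF 65,456,000.00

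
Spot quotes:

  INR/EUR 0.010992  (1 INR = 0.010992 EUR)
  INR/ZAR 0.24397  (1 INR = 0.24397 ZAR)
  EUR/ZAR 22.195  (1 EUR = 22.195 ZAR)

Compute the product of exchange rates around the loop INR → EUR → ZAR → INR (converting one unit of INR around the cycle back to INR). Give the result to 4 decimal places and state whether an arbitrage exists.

Around INR → EUR → ZAR → INR: 1 × 0.010992 × 22.195 ÷ 0.24397 = 0.999990
Product ≈ 1 (deviation 0.001%, within rounding noise).

1.0000 (no arbitrage)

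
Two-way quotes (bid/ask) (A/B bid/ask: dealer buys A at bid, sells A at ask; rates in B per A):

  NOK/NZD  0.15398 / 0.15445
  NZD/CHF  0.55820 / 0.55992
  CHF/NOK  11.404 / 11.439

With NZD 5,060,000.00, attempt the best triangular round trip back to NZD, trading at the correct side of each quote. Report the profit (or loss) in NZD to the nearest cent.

Net profit: NZD 55,034.46

Best loop NZD → NOK → CHF → NZD:
NZD 5,060,000.00 ÷ 0.15445 (buy NOK at ask) = NOK 32,761,411.46
NOK 32,761,411.46 ÷ 11.439 (buy CHF at ask) = CHF 2,864,010.09
CHF 2,864,010.09 ÷ 0.55992 (buy NZD at ask) = NZD 5,115,034.46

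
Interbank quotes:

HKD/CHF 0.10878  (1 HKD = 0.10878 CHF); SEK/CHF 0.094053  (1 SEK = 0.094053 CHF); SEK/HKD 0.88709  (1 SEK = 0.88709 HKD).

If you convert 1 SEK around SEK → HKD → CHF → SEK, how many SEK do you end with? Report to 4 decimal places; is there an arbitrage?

Around SEK → HKD → CHF → SEK: 1 × 0.88709 × 0.10878 ÷ 0.094053 = 1.025992
Product > 1; profitable direction is SEK → HKD → CHF → SEK.

1.0260 (arbitrage exists)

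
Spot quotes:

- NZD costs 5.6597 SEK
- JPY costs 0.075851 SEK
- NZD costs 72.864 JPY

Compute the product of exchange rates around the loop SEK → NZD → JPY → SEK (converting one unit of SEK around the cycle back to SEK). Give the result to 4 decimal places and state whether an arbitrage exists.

Around SEK → NZD → JPY → SEK: 1 ÷ 5.6597 × 72.864 × 0.075851 = 0.976519
Product < 1; profitable direction is SEK → JPY → NZD → SEK.

0.9765 (arbitrage exists)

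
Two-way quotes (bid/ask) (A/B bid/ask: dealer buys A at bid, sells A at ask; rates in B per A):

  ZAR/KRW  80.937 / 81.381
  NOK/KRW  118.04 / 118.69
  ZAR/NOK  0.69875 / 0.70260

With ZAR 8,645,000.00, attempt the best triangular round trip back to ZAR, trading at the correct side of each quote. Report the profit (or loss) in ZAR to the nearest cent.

Net profit: ZAR 116,793.17

Best loop ZAR → NOK → KRW → ZAR:
ZAR 8,645,000.00 × 0.69875 (sell ZAR at bid) = NOK 6,040,693.75
NOK 6,040,693.75 × 118.04 (sell NOK at bid) = KRW 713,043,490
KRW 713,043,490 ÷ 81.381 (buy ZAR at ask) = ZAR 8,761,793.17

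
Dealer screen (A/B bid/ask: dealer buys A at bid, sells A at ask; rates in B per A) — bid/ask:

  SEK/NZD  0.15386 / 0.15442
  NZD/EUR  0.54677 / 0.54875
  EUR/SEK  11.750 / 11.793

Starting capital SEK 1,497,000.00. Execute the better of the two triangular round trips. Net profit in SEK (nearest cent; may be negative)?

Best loop SEK → EUR → NZD → SEK:
SEK 1,497,000.00 ÷ 11.793 (buy EUR at ask) = EUR 126,939.71
EUR 126,939.71 ÷ 0.54875 (buy NZD at ask) = NZD 231,325.21
NZD 231,325.21 ÷ 0.15442 (buy SEK at ask) = SEK 1,498,026.24

Net profit: SEK 1,026.24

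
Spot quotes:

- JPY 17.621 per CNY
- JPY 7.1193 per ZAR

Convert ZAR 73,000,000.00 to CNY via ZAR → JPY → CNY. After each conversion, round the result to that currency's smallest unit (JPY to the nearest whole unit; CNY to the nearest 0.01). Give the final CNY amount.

ZAR 73,000,000.00 × 7.1193 = JPY 519,708,900
JPY 519,708,900 ÷ 17.621 = CNY 29,493,723.40

CNY 29,493,723.40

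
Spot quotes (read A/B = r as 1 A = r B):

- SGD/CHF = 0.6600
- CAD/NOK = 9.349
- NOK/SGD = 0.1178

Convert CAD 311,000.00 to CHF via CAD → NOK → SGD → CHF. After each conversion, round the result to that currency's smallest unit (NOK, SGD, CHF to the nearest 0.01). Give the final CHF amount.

CAD 311,000.00 × 9.349 = NOK 2,907,539.00
NOK 2,907,539.00 × 0.1178 = SGD 342,508.09
SGD 342,508.09 × 0.6600 = CHF 226,055.34

CHF 226,055.34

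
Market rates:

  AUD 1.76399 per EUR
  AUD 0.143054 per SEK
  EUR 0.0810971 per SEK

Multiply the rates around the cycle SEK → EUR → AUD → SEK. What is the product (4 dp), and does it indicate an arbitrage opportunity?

Around SEK → EUR → AUD → SEK: 1 × 0.0810971 × 1.76399 ÷ 0.143054 = 1.000003
Product ≈ 1 (deviation 0.000%, within rounding noise).

1.0000 (no arbitrage)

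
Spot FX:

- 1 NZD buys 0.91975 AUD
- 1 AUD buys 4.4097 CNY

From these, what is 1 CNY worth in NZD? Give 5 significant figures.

CNY/NZD = 0.24656

1 CNY ÷ 4.4097 = 0.226773 AUD
0.226773 AUD ÷ 0.91975 = 0.246559 NZD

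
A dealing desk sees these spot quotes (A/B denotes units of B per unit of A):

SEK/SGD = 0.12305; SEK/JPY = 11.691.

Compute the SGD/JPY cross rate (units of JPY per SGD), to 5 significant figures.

SGD/JPY = 95.010

1 SGD ÷ 0.12305 = 8.12678 SEK
8.12678 SEK × 11.691 = 95.0102 JPY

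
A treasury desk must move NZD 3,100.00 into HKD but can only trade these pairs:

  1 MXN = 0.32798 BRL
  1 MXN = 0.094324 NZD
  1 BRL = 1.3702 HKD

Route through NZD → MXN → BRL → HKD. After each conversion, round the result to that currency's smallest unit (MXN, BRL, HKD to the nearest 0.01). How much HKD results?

HKD 14,769.67

NZD 3,100.00 ÷ 0.094324 = MXN 32,865.44
MXN 32,865.44 × 0.32798 = BRL 10,779.21
BRL 10,779.21 × 1.3702 = HKD 14,769.67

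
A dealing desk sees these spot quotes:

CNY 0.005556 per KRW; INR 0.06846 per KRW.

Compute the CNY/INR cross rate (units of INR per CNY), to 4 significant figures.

CNY/INR = 12.32

1 CNY ÷ 0.005556 = 179.986 KRW
179.986 KRW × 0.06846 = 12.3218 INR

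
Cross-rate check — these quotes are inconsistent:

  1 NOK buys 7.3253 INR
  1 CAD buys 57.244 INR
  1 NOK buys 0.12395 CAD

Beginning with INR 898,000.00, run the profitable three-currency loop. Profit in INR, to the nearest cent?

Profit: INR 29,097.15

Profitable loop is INR → CAD → NOK → INR:
INR 898,000.00 ÷ 57.244 = CAD 15,687.23
CAD 15,687.23 ÷ 0.12395 = NOK 126,560.98
NOK 126,560.98 × 7.3253 = INR 927,097.15
Profit = INR 927,097.15 − INR 898,000.00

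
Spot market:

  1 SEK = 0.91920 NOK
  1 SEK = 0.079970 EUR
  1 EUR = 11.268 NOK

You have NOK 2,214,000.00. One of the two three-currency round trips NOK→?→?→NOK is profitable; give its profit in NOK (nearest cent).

Profit: NOK 44,466.73

Profitable loop is NOK → EUR → SEK → NOK:
NOK 2,214,000.00 ÷ 11.268 = EUR 196,485.62
EUR 196,485.62 ÷ 0.079970 = SEK 2,456,991.66
SEK 2,456,991.66 × 0.91920 = NOK 2,258,466.73
Profit = NOK 2,258,466.73 − NOK 2,214,000.00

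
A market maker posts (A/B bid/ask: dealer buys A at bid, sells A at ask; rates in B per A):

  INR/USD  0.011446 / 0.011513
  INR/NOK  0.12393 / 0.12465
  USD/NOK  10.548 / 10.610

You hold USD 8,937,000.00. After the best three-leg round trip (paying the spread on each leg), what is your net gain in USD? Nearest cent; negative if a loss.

Best loop USD → INR → NOK → USD:
USD 8,937,000.00 ÷ 0.011513 (buy INR at ask) = INR 776,252,931.47
INR 776,252,931.47 × 0.12393 (sell INR at bid) = NOK 96,201,025.80
NOK 96,201,025.80 ÷ 10.610 (buy USD at ask) = USD 9,067,014.68

Net profit: USD 130,014.68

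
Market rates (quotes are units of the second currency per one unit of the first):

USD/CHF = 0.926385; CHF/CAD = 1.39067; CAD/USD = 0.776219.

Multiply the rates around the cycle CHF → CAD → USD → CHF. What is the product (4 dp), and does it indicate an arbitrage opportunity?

1.0000 (no arbitrage)

Around CHF → CAD → USD → CHF: 1 × 1.39067 × 0.776219 × 0.926385 = 1.000000
Product ≈ 1 (deviation 0.000%, within rounding noise).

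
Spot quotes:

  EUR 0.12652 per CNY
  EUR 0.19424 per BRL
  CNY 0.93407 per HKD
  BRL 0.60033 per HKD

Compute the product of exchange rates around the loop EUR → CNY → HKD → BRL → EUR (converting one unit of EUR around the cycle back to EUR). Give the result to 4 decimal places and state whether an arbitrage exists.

Around EUR → CNY → HKD → BRL → EUR: 1 ÷ 0.12652 ÷ 0.93407 × 0.60033 × 0.19424 = 0.986711
Product < 1; profitable direction is EUR → BRL → HKD → CNY → EUR.

0.9867 (arbitrage exists)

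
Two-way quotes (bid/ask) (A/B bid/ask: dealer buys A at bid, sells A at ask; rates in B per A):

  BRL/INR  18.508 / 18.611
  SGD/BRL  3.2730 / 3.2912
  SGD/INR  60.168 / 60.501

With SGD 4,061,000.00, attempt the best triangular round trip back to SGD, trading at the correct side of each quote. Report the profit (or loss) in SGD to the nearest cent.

Net profit: SGD 5,080.13

Best loop SGD → BRL → INR → SGD:
SGD 4,061,000.00 × 3.2730 (sell SGD at bid) = BRL 13,291,653.00
BRL 13,291,653.00 × 18.508 (sell BRL at bid) = INR 246,001,913.72
INR 246,001,913.72 ÷ 60.501 (buy SGD at ask) = SGD 4,066,080.13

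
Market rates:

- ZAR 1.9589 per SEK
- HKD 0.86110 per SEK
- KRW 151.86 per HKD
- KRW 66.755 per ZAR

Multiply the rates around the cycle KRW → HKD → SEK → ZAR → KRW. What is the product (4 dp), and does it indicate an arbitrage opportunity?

Around KRW → HKD → SEK → ZAR → KRW: 1 ÷ 151.86 ÷ 0.86110 × 1.9589 × 66.755 = 0.999998
Product ≈ 1 (deviation 0.000%, within rounding noise).

1.0000 (no arbitrage)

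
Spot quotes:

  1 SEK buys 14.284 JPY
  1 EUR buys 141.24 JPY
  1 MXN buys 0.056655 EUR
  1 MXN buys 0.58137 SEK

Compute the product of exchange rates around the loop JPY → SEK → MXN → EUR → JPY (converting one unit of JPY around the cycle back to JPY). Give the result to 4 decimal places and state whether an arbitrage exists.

Around JPY → SEK → MXN → EUR → JPY: 1 ÷ 14.284 ÷ 0.58137 × 0.056655 × 141.24 = 0.963593
Product < 1; profitable direction is JPY → EUR → MXN → SEK → JPY.

0.9636 (arbitrage exists)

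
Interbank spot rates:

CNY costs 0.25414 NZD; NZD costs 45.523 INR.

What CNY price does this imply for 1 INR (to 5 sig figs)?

1 INR ÷ 45.523 = 0.0219669 NZD
0.0219669 NZD ÷ 0.25414 = 0.0864363 CNY

INR/CNY = 0.086436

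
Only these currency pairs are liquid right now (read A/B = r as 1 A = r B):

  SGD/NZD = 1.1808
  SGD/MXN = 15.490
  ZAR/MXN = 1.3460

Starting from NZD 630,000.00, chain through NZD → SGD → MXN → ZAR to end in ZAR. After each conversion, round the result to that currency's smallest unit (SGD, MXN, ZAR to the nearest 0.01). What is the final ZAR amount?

ZAR 6,140,031.04

NZD 630,000.00 ÷ 1.1808 = SGD 533,536.59
SGD 533,536.59 × 15.490 = MXN 8,264,481.78
MXN 8,264,481.78 ÷ 1.3460 = ZAR 6,140,031.04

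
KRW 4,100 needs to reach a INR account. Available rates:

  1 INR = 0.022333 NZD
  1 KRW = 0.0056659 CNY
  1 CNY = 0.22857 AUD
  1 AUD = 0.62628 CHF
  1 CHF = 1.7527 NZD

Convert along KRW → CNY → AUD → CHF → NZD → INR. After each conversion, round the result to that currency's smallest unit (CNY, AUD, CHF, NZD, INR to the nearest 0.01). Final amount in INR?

KRW 4,100 × 0.0056659 = CNY 23.23
CNY 23.23 × 0.22857 = AUD 5.31
AUD 5.31 × 0.62628 = CHF 3.33
CHF 3.33 × 1.7527 = NZD 5.84
NZD 5.84 ÷ 0.022333 = INR 261.50

INR 261.50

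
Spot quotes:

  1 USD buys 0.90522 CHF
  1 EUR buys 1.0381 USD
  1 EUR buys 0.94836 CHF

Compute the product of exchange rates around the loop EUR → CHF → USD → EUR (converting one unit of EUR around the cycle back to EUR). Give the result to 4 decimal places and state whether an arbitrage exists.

1.0092 (arbitrage exists)

Around EUR → CHF → USD → EUR: 1 × 0.94836 ÷ 0.90522 ÷ 1.0381 = 1.009206
Product > 1; profitable direction is EUR → CHF → USD → EUR.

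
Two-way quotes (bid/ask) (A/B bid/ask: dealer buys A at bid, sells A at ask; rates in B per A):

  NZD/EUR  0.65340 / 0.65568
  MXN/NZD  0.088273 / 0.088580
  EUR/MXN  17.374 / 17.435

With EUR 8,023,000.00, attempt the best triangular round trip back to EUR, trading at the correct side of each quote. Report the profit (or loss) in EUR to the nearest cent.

Best loop EUR → MXN → NZD → EUR:
EUR 8,023,000.00 × 17.374 (sell EUR at bid) = MXN 139,391,602.00
MXN 139,391,602.00 × 0.088273 (sell MXN at bid) = NZD 12,304,514.88
NZD 12,304,514.88 × 0.65340 (sell NZD at bid) = EUR 8,039,770.02

Net profit: EUR 16,770.02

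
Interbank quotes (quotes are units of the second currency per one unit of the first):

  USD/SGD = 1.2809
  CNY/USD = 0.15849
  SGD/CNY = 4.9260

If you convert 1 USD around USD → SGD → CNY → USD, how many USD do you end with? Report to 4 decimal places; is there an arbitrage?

1.0000 (no arbitrage)

Around USD → SGD → CNY → USD: 1 × 1.2809 × 4.9260 × 0.15849 = 1.000026
Product ≈ 1 (deviation 0.003%, within rounding noise).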